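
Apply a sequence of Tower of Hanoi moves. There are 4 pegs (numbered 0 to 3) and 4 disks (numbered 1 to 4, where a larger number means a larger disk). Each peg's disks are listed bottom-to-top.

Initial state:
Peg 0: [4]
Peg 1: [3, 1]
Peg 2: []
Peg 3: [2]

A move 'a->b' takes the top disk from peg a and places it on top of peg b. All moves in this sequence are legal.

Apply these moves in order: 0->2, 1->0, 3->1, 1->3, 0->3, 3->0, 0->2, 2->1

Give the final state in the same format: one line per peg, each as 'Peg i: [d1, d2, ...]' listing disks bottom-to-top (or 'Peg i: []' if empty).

After move 1 (0->2):
Peg 0: []
Peg 1: [3, 1]
Peg 2: [4]
Peg 3: [2]

After move 2 (1->0):
Peg 0: [1]
Peg 1: [3]
Peg 2: [4]
Peg 3: [2]

After move 3 (3->1):
Peg 0: [1]
Peg 1: [3, 2]
Peg 2: [4]
Peg 3: []

After move 4 (1->3):
Peg 0: [1]
Peg 1: [3]
Peg 2: [4]
Peg 3: [2]

After move 5 (0->3):
Peg 0: []
Peg 1: [3]
Peg 2: [4]
Peg 3: [2, 1]

After move 6 (3->0):
Peg 0: [1]
Peg 1: [3]
Peg 2: [4]
Peg 3: [2]

After move 7 (0->2):
Peg 0: []
Peg 1: [3]
Peg 2: [4, 1]
Peg 3: [2]

After move 8 (2->1):
Peg 0: []
Peg 1: [3, 1]
Peg 2: [4]
Peg 3: [2]

Answer: Peg 0: []
Peg 1: [3, 1]
Peg 2: [4]
Peg 3: [2]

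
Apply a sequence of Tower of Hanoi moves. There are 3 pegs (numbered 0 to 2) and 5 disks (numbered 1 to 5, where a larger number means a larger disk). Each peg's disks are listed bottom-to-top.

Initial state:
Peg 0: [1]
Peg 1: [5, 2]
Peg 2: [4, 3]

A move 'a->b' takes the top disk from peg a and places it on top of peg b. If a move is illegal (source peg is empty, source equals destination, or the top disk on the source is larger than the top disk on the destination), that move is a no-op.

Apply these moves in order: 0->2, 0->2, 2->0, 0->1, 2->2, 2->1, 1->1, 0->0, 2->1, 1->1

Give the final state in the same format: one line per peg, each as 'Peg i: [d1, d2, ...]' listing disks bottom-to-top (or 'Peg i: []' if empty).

Answer: Peg 0: []
Peg 1: [5, 2, 1]
Peg 2: [4, 3]

Derivation:
After move 1 (0->2):
Peg 0: []
Peg 1: [5, 2]
Peg 2: [4, 3, 1]

After move 2 (0->2):
Peg 0: []
Peg 1: [5, 2]
Peg 2: [4, 3, 1]

After move 3 (2->0):
Peg 0: [1]
Peg 1: [5, 2]
Peg 2: [4, 3]

After move 4 (0->1):
Peg 0: []
Peg 1: [5, 2, 1]
Peg 2: [4, 3]

After move 5 (2->2):
Peg 0: []
Peg 1: [5, 2, 1]
Peg 2: [4, 3]

After move 6 (2->1):
Peg 0: []
Peg 1: [5, 2, 1]
Peg 2: [4, 3]

After move 7 (1->1):
Peg 0: []
Peg 1: [5, 2, 1]
Peg 2: [4, 3]

After move 8 (0->0):
Peg 0: []
Peg 1: [5, 2, 1]
Peg 2: [4, 3]

After move 9 (2->1):
Peg 0: []
Peg 1: [5, 2, 1]
Peg 2: [4, 3]

After move 10 (1->1):
Peg 0: []
Peg 1: [5, 2, 1]
Peg 2: [4, 3]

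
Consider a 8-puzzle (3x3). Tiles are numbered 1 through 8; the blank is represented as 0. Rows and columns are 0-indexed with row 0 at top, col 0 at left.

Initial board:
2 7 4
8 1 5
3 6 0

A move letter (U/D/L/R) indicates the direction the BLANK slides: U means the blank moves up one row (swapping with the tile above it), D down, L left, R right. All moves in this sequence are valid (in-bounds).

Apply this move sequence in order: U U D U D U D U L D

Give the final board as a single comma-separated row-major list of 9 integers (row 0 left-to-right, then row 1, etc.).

Answer: 2, 1, 7, 8, 0, 4, 3, 6, 5

Derivation:
After move 1 (U):
2 7 4
8 1 0
3 6 5

After move 2 (U):
2 7 0
8 1 4
3 6 5

After move 3 (D):
2 7 4
8 1 0
3 6 5

After move 4 (U):
2 7 0
8 1 4
3 6 5

After move 5 (D):
2 7 4
8 1 0
3 6 5

After move 6 (U):
2 7 0
8 1 4
3 6 5

After move 7 (D):
2 7 4
8 1 0
3 6 5

After move 8 (U):
2 7 0
8 1 4
3 6 5

After move 9 (L):
2 0 7
8 1 4
3 6 5

After move 10 (D):
2 1 7
8 0 4
3 6 5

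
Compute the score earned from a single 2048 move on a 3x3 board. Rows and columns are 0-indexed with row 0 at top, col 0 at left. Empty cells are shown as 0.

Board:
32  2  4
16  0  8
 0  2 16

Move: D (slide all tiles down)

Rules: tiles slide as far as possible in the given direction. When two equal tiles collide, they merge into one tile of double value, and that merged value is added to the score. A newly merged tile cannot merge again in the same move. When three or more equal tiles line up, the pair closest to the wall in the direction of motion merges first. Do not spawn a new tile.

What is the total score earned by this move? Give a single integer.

Answer: 4

Derivation:
Slide down:
col 0: [32, 16, 0] -> [0, 32, 16]  score +0 (running 0)
col 1: [2, 0, 2] -> [0, 0, 4]  score +4 (running 4)
col 2: [4, 8, 16] -> [4, 8, 16]  score +0 (running 4)
Board after move:
 0  0  4
32  0  8
16  4 16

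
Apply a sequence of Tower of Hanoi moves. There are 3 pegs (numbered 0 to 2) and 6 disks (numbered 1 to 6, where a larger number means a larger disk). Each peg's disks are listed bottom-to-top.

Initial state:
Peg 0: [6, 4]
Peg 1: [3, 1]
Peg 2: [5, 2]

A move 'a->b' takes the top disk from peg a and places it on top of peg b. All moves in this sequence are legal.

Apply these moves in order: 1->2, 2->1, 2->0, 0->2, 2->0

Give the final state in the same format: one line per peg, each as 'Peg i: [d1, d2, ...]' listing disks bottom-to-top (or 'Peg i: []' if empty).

Answer: Peg 0: [6, 4, 2]
Peg 1: [3, 1]
Peg 2: [5]

Derivation:
After move 1 (1->2):
Peg 0: [6, 4]
Peg 1: [3]
Peg 2: [5, 2, 1]

After move 2 (2->1):
Peg 0: [6, 4]
Peg 1: [3, 1]
Peg 2: [5, 2]

After move 3 (2->0):
Peg 0: [6, 4, 2]
Peg 1: [3, 1]
Peg 2: [5]

After move 4 (0->2):
Peg 0: [6, 4]
Peg 1: [3, 1]
Peg 2: [5, 2]

After move 5 (2->0):
Peg 0: [6, 4, 2]
Peg 1: [3, 1]
Peg 2: [5]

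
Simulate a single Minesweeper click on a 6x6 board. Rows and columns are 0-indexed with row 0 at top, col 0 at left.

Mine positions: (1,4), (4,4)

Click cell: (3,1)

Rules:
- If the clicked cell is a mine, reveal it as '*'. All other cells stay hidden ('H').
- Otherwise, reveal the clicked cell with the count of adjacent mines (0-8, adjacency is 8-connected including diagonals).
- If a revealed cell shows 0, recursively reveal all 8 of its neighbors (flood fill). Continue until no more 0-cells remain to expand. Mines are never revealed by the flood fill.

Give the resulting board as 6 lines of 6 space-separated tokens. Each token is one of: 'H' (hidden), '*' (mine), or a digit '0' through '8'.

0 0 0 1 H H
0 0 0 1 H H
0 0 0 1 H H
0 0 0 1 H H
0 0 0 1 H H
0 0 0 1 H H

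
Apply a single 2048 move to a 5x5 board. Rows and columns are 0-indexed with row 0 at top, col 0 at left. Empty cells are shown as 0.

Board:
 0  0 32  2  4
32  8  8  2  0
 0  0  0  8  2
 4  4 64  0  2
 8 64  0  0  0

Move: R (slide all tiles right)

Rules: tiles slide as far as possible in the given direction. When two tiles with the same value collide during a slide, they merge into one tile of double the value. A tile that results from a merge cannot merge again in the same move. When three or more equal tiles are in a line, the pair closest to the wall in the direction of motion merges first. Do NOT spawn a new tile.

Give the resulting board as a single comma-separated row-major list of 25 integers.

Slide right:
row 0: [0, 0, 32, 2, 4] -> [0, 0, 32, 2, 4]
row 1: [32, 8, 8, 2, 0] -> [0, 0, 32, 16, 2]
row 2: [0, 0, 0, 8, 2] -> [0, 0, 0, 8, 2]
row 3: [4, 4, 64, 0, 2] -> [0, 0, 8, 64, 2]
row 4: [8, 64, 0, 0, 0] -> [0, 0, 0, 8, 64]

Answer: 0, 0, 32, 2, 4, 0, 0, 32, 16, 2, 0, 0, 0, 8, 2, 0, 0, 8, 64, 2, 0, 0, 0, 8, 64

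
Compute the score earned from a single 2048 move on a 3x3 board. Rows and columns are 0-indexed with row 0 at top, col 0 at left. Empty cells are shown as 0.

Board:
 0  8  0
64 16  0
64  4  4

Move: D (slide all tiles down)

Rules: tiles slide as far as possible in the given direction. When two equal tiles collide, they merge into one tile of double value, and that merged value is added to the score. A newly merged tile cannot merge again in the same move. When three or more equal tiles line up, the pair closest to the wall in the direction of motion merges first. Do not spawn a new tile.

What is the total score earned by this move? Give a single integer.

Answer: 128

Derivation:
Slide down:
col 0: [0, 64, 64] -> [0, 0, 128]  score +128 (running 128)
col 1: [8, 16, 4] -> [8, 16, 4]  score +0 (running 128)
col 2: [0, 0, 4] -> [0, 0, 4]  score +0 (running 128)
Board after move:
  0   8   0
  0  16   0
128   4   4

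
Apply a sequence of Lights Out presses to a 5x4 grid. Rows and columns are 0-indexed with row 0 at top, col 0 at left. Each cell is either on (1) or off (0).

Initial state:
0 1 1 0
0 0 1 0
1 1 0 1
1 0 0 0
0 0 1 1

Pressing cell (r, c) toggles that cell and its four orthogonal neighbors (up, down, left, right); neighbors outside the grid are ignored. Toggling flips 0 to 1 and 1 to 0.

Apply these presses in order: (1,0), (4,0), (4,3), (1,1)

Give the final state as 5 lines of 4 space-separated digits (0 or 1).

Answer: 1 0 1 0
0 0 0 0
0 0 0 1
0 0 0 1
1 1 0 0

Derivation:
After press 1 at (1,0):
1 1 1 0
1 1 1 0
0 1 0 1
1 0 0 0
0 0 1 1

After press 2 at (4,0):
1 1 1 0
1 1 1 0
0 1 0 1
0 0 0 0
1 1 1 1

After press 3 at (4,3):
1 1 1 0
1 1 1 0
0 1 0 1
0 0 0 1
1 1 0 0

After press 4 at (1,1):
1 0 1 0
0 0 0 0
0 0 0 1
0 0 0 1
1 1 0 0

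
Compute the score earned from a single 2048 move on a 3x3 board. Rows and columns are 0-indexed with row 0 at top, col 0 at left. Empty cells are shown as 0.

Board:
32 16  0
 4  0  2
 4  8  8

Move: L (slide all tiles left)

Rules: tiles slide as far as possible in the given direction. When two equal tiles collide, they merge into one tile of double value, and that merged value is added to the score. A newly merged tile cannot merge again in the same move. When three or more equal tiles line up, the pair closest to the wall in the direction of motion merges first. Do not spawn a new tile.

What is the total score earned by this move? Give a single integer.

Slide left:
row 0: [32, 16, 0] -> [32, 16, 0]  score +0 (running 0)
row 1: [4, 0, 2] -> [4, 2, 0]  score +0 (running 0)
row 2: [4, 8, 8] -> [4, 16, 0]  score +16 (running 16)
Board after move:
32 16  0
 4  2  0
 4 16  0

Answer: 16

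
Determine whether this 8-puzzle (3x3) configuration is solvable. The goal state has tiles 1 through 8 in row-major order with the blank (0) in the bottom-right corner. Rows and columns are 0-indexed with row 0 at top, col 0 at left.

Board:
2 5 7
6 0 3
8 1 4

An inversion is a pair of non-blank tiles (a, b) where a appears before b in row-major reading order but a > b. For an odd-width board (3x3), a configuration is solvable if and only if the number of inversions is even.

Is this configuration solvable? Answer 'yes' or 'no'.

Answer: yes

Derivation:
Inversions (pairs i<j in row-major order where tile[i] > tile[j] > 0): 14
14 is even, so the puzzle is solvable.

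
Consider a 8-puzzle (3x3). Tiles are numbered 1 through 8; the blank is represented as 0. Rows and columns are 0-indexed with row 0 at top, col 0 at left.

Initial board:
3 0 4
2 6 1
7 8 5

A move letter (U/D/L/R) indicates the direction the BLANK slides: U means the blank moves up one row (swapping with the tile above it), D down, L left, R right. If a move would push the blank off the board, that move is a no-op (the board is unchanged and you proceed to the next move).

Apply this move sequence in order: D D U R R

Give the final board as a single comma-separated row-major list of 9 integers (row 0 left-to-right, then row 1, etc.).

Answer: 3, 6, 4, 2, 1, 0, 7, 8, 5

Derivation:
After move 1 (D):
3 6 4
2 0 1
7 8 5

After move 2 (D):
3 6 4
2 8 1
7 0 5

After move 3 (U):
3 6 4
2 0 1
7 8 5

After move 4 (R):
3 6 4
2 1 0
7 8 5

After move 5 (R):
3 6 4
2 1 0
7 8 5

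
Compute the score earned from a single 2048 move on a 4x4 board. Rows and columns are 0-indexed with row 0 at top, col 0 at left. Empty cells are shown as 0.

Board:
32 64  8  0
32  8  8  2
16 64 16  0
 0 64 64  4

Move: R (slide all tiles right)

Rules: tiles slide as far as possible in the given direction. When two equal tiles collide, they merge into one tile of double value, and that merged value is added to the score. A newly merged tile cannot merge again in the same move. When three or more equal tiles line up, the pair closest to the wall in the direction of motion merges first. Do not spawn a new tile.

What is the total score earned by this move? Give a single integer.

Answer: 144

Derivation:
Slide right:
row 0: [32, 64, 8, 0] -> [0, 32, 64, 8]  score +0 (running 0)
row 1: [32, 8, 8, 2] -> [0, 32, 16, 2]  score +16 (running 16)
row 2: [16, 64, 16, 0] -> [0, 16, 64, 16]  score +0 (running 16)
row 3: [0, 64, 64, 4] -> [0, 0, 128, 4]  score +128 (running 144)
Board after move:
  0  32  64   8
  0  32  16   2
  0  16  64  16
  0   0 128   4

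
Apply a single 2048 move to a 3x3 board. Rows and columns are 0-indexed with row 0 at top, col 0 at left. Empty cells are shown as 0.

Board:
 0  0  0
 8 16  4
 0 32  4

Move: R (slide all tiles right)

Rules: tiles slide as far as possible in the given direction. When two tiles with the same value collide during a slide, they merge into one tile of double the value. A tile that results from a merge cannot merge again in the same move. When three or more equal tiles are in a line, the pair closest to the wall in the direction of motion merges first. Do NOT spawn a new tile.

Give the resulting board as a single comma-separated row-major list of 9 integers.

Slide right:
row 0: [0, 0, 0] -> [0, 0, 0]
row 1: [8, 16, 4] -> [8, 16, 4]
row 2: [0, 32, 4] -> [0, 32, 4]

Answer: 0, 0, 0, 8, 16, 4, 0, 32, 4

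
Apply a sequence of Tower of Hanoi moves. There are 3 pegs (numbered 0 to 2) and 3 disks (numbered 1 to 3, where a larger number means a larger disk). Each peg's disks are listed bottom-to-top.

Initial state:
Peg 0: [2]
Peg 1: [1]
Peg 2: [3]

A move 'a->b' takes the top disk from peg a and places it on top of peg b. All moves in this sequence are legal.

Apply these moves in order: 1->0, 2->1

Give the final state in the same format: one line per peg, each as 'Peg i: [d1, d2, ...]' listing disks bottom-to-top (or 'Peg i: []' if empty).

After move 1 (1->0):
Peg 0: [2, 1]
Peg 1: []
Peg 2: [3]

After move 2 (2->1):
Peg 0: [2, 1]
Peg 1: [3]
Peg 2: []

Answer: Peg 0: [2, 1]
Peg 1: [3]
Peg 2: []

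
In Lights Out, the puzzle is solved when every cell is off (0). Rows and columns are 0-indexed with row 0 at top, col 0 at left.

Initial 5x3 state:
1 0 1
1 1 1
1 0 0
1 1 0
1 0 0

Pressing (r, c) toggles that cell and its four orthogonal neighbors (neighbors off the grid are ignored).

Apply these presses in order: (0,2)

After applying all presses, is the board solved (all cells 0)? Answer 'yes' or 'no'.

After press 1 at (0,2):
1 1 0
1 1 0
1 0 0
1 1 0
1 0 0

Lights still on: 8

Answer: no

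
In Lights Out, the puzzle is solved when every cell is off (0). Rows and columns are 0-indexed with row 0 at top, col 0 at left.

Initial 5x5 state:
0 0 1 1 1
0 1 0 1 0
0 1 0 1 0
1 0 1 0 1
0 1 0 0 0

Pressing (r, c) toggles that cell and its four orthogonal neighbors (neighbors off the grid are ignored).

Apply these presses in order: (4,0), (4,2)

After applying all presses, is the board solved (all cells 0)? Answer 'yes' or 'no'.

Answer: no

Derivation:
After press 1 at (4,0):
0 0 1 1 1
0 1 0 1 0
0 1 0 1 0
0 0 1 0 1
1 0 0 0 0

After press 2 at (4,2):
0 0 1 1 1
0 1 0 1 0
0 1 0 1 0
0 0 0 0 1
1 1 1 1 0

Lights still on: 12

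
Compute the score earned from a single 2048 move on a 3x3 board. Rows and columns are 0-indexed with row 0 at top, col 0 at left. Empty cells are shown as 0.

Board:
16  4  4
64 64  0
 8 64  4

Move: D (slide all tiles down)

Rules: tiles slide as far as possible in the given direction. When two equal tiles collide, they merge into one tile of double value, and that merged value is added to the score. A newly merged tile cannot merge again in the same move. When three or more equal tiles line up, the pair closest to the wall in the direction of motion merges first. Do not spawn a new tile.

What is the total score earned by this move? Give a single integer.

Answer: 136

Derivation:
Slide down:
col 0: [16, 64, 8] -> [16, 64, 8]  score +0 (running 0)
col 1: [4, 64, 64] -> [0, 4, 128]  score +128 (running 128)
col 2: [4, 0, 4] -> [0, 0, 8]  score +8 (running 136)
Board after move:
 16   0   0
 64   4   0
  8 128   8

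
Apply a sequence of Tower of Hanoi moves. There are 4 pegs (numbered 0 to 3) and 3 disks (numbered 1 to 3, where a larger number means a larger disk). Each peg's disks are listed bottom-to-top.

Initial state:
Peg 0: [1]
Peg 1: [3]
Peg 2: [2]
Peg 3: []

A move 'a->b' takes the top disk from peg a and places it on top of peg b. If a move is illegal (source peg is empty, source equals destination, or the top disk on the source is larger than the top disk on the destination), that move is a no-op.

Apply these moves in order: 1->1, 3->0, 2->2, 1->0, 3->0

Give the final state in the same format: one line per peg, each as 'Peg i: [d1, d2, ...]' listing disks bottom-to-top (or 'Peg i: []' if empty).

Answer: Peg 0: [1]
Peg 1: [3]
Peg 2: [2]
Peg 3: []

Derivation:
After move 1 (1->1):
Peg 0: [1]
Peg 1: [3]
Peg 2: [2]
Peg 3: []

After move 2 (3->0):
Peg 0: [1]
Peg 1: [3]
Peg 2: [2]
Peg 3: []

After move 3 (2->2):
Peg 0: [1]
Peg 1: [3]
Peg 2: [2]
Peg 3: []

After move 4 (1->0):
Peg 0: [1]
Peg 1: [3]
Peg 2: [2]
Peg 3: []

After move 5 (3->0):
Peg 0: [1]
Peg 1: [3]
Peg 2: [2]
Peg 3: []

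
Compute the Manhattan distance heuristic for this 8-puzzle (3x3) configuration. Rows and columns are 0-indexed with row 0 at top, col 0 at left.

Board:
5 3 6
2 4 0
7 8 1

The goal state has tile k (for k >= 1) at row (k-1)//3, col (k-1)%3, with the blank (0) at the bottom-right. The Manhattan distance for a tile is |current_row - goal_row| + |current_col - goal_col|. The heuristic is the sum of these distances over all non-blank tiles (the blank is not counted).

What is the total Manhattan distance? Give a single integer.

Answer: 11

Derivation:
Tile 5: (0,0)->(1,1) = 2
Tile 3: (0,1)->(0,2) = 1
Tile 6: (0,2)->(1,2) = 1
Tile 2: (1,0)->(0,1) = 2
Tile 4: (1,1)->(1,0) = 1
Tile 7: (2,0)->(2,0) = 0
Tile 8: (2,1)->(2,1) = 0
Tile 1: (2,2)->(0,0) = 4
Sum: 2 + 1 + 1 + 2 + 1 + 0 + 0 + 4 = 11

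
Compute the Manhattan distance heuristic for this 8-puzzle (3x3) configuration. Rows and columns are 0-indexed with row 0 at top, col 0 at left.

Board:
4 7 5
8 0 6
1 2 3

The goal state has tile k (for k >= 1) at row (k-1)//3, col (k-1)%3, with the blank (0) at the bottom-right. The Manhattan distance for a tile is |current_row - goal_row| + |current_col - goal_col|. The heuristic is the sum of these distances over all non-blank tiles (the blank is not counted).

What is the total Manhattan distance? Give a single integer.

Answer: 14

Derivation:
Tile 4: (0,0)->(1,0) = 1
Tile 7: (0,1)->(2,0) = 3
Tile 5: (0,2)->(1,1) = 2
Tile 8: (1,0)->(2,1) = 2
Tile 6: (1,2)->(1,2) = 0
Tile 1: (2,0)->(0,0) = 2
Tile 2: (2,1)->(0,1) = 2
Tile 3: (2,2)->(0,2) = 2
Sum: 1 + 3 + 2 + 2 + 0 + 2 + 2 + 2 = 14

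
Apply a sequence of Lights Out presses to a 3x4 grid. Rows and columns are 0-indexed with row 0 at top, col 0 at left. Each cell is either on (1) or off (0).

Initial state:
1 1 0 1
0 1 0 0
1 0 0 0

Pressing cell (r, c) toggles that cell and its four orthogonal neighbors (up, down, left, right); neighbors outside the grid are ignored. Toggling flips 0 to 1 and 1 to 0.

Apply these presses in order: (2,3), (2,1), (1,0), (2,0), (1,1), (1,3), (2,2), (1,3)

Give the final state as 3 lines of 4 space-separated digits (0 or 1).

Answer: 0 0 0 1
1 0 0 1
0 0 1 0

Derivation:
After press 1 at (2,3):
1 1 0 1
0 1 0 1
1 0 1 1

After press 2 at (2,1):
1 1 0 1
0 0 0 1
0 1 0 1

After press 3 at (1,0):
0 1 0 1
1 1 0 1
1 1 0 1

After press 4 at (2,0):
0 1 0 1
0 1 0 1
0 0 0 1

After press 5 at (1,1):
0 0 0 1
1 0 1 1
0 1 0 1

After press 6 at (1,3):
0 0 0 0
1 0 0 0
0 1 0 0

After press 7 at (2,2):
0 0 0 0
1 0 1 0
0 0 1 1

After press 8 at (1,3):
0 0 0 1
1 0 0 1
0 0 1 0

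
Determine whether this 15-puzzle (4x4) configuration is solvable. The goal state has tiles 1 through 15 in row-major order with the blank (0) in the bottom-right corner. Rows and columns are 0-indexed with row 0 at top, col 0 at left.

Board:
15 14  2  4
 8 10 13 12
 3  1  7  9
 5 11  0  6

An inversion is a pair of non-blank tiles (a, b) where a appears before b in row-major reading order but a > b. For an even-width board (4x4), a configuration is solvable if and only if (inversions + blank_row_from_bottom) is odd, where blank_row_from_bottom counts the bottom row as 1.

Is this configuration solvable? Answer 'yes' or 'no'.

Answer: yes

Derivation:
Inversions: 62
Blank is in row 3 (0-indexed from top), which is row 1 counting from the bottom (bottom = 1).
62 + 1 = 63, which is odd, so the puzzle is solvable.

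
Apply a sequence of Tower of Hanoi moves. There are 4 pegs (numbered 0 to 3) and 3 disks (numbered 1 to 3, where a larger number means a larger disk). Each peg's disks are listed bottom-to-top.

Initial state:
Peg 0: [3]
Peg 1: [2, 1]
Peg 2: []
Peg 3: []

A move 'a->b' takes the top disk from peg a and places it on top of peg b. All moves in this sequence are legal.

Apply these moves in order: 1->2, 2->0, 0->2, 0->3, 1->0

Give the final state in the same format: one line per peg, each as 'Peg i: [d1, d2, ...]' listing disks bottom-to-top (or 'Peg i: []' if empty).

Answer: Peg 0: [2]
Peg 1: []
Peg 2: [1]
Peg 3: [3]

Derivation:
After move 1 (1->2):
Peg 0: [3]
Peg 1: [2]
Peg 2: [1]
Peg 3: []

After move 2 (2->0):
Peg 0: [3, 1]
Peg 1: [2]
Peg 2: []
Peg 3: []

After move 3 (0->2):
Peg 0: [3]
Peg 1: [2]
Peg 2: [1]
Peg 3: []

After move 4 (0->3):
Peg 0: []
Peg 1: [2]
Peg 2: [1]
Peg 3: [3]

After move 5 (1->0):
Peg 0: [2]
Peg 1: []
Peg 2: [1]
Peg 3: [3]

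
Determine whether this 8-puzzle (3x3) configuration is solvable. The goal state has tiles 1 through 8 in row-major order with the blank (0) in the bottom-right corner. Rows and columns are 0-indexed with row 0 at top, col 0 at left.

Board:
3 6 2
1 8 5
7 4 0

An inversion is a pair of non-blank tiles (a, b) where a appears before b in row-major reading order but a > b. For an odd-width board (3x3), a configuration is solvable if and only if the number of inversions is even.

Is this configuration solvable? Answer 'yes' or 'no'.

Answer: yes

Derivation:
Inversions (pairs i<j in row-major order where tile[i] > tile[j] > 0): 12
12 is even, so the puzzle is solvable.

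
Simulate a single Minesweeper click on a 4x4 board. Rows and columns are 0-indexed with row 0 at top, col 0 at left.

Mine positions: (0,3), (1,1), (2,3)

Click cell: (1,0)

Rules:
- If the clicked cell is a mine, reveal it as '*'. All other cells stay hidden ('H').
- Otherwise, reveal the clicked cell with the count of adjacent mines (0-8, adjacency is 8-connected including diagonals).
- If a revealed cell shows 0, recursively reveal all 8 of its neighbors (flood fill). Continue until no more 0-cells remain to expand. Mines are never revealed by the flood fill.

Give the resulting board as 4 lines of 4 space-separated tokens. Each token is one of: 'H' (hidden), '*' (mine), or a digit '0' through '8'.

H H H H
1 H H H
H H H H
H H H H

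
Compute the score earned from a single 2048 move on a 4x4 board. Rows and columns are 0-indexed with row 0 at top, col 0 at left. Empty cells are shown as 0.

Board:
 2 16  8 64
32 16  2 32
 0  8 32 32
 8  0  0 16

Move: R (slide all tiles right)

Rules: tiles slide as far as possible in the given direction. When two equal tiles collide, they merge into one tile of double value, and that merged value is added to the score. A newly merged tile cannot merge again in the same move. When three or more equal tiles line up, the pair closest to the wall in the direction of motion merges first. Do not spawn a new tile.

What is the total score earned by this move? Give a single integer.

Slide right:
row 0: [2, 16, 8, 64] -> [2, 16, 8, 64]  score +0 (running 0)
row 1: [32, 16, 2, 32] -> [32, 16, 2, 32]  score +0 (running 0)
row 2: [0, 8, 32, 32] -> [0, 0, 8, 64]  score +64 (running 64)
row 3: [8, 0, 0, 16] -> [0, 0, 8, 16]  score +0 (running 64)
Board after move:
 2 16  8 64
32 16  2 32
 0  0  8 64
 0  0  8 16

Answer: 64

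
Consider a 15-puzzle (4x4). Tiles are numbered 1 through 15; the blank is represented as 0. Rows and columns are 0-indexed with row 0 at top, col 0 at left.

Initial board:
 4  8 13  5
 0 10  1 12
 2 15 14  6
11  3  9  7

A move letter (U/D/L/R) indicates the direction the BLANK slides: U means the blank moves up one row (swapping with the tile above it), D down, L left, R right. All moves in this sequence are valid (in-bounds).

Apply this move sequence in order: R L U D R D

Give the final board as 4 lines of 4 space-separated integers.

Answer:  4  8 13  5
10 15  1 12
 2  0 14  6
11  3  9  7

Derivation:
After move 1 (R):
 4  8 13  5
10  0  1 12
 2 15 14  6
11  3  9  7

After move 2 (L):
 4  8 13  5
 0 10  1 12
 2 15 14  6
11  3  9  7

After move 3 (U):
 0  8 13  5
 4 10  1 12
 2 15 14  6
11  3  9  7

After move 4 (D):
 4  8 13  5
 0 10  1 12
 2 15 14  6
11  3  9  7

After move 5 (R):
 4  8 13  5
10  0  1 12
 2 15 14  6
11  3  9  7

After move 6 (D):
 4  8 13  5
10 15  1 12
 2  0 14  6
11  3  9  7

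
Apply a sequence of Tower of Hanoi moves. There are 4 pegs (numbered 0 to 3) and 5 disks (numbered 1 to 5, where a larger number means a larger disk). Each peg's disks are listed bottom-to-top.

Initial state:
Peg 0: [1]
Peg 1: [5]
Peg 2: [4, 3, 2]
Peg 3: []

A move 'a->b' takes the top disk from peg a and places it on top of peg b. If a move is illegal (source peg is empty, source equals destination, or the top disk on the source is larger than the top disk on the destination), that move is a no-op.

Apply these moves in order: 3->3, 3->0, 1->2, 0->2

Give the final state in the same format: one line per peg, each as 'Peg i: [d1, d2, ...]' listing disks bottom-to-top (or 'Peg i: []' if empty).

Answer: Peg 0: []
Peg 1: [5]
Peg 2: [4, 3, 2, 1]
Peg 3: []

Derivation:
After move 1 (3->3):
Peg 0: [1]
Peg 1: [5]
Peg 2: [4, 3, 2]
Peg 3: []

After move 2 (3->0):
Peg 0: [1]
Peg 1: [5]
Peg 2: [4, 3, 2]
Peg 3: []

After move 3 (1->2):
Peg 0: [1]
Peg 1: [5]
Peg 2: [4, 3, 2]
Peg 3: []

After move 4 (0->2):
Peg 0: []
Peg 1: [5]
Peg 2: [4, 3, 2, 1]
Peg 3: []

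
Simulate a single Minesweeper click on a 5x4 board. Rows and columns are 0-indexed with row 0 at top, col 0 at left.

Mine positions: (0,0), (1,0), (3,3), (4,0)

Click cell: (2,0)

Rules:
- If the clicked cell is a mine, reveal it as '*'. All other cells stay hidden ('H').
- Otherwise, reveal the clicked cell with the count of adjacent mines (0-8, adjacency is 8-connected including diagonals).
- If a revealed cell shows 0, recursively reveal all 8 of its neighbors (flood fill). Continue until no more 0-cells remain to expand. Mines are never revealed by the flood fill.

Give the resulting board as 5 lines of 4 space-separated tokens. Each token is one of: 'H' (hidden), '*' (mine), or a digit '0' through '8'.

H H H H
H H H H
1 H H H
H H H H
H H H H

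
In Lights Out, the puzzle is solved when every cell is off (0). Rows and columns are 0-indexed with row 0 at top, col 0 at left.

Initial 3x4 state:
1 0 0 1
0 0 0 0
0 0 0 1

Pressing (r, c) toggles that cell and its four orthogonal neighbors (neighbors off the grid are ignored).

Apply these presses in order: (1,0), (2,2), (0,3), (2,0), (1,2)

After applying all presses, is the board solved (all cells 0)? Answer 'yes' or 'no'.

After press 1 at (1,0):
0 0 0 1
1 1 0 0
1 0 0 1

After press 2 at (2,2):
0 0 0 1
1 1 1 0
1 1 1 0

After press 3 at (0,3):
0 0 1 0
1 1 1 1
1 1 1 0

After press 4 at (2,0):
0 0 1 0
0 1 1 1
0 0 1 0

After press 5 at (1,2):
0 0 0 0
0 0 0 0
0 0 0 0

Lights still on: 0

Answer: yes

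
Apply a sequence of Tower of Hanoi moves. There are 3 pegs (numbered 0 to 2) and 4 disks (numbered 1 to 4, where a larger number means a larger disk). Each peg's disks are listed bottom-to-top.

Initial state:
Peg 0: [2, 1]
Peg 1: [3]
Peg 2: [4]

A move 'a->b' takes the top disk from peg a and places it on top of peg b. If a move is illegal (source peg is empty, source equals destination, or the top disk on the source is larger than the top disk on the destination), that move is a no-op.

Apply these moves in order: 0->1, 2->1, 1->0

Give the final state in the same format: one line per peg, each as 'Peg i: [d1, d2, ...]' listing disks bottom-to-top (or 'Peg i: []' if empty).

After move 1 (0->1):
Peg 0: [2]
Peg 1: [3, 1]
Peg 2: [4]

After move 2 (2->1):
Peg 0: [2]
Peg 1: [3, 1]
Peg 2: [4]

After move 3 (1->0):
Peg 0: [2, 1]
Peg 1: [3]
Peg 2: [4]

Answer: Peg 0: [2, 1]
Peg 1: [3]
Peg 2: [4]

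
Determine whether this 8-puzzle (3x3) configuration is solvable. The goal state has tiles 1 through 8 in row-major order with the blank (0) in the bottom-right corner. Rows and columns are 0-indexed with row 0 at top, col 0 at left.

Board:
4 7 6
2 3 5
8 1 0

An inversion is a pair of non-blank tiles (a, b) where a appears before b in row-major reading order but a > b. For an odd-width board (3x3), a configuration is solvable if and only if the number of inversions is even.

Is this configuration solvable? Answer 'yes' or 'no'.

Inversions (pairs i<j in row-major order where tile[i] > tile[j] > 0): 16
16 is even, so the puzzle is solvable.

Answer: yes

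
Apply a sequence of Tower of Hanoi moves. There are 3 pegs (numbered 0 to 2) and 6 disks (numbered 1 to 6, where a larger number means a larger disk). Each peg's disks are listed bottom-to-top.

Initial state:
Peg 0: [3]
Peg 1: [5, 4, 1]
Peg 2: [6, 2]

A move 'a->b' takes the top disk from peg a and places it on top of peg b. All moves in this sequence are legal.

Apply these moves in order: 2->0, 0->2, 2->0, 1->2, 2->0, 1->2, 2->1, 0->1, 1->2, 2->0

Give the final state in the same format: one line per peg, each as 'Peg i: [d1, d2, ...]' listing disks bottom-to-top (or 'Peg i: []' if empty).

After move 1 (2->0):
Peg 0: [3, 2]
Peg 1: [5, 4, 1]
Peg 2: [6]

After move 2 (0->2):
Peg 0: [3]
Peg 1: [5, 4, 1]
Peg 2: [6, 2]

After move 3 (2->0):
Peg 0: [3, 2]
Peg 1: [5, 4, 1]
Peg 2: [6]

After move 4 (1->2):
Peg 0: [3, 2]
Peg 1: [5, 4]
Peg 2: [6, 1]

After move 5 (2->0):
Peg 0: [3, 2, 1]
Peg 1: [5, 4]
Peg 2: [6]

After move 6 (1->2):
Peg 0: [3, 2, 1]
Peg 1: [5]
Peg 2: [6, 4]

After move 7 (2->1):
Peg 0: [3, 2, 1]
Peg 1: [5, 4]
Peg 2: [6]

After move 8 (0->1):
Peg 0: [3, 2]
Peg 1: [5, 4, 1]
Peg 2: [6]

After move 9 (1->2):
Peg 0: [3, 2]
Peg 1: [5, 4]
Peg 2: [6, 1]

After move 10 (2->0):
Peg 0: [3, 2, 1]
Peg 1: [5, 4]
Peg 2: [6]

Answer: Peg 0: [3, 2, 1]
Peg 1: [5, 4]
Peg 2: [6]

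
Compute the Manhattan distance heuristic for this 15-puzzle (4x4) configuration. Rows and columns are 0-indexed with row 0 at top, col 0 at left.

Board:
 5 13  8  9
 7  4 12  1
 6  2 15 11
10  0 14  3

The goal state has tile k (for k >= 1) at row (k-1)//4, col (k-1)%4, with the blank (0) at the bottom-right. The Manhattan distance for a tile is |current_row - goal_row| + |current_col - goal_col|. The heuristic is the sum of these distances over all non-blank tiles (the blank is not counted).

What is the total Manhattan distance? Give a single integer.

Tile 5: (0,0)->(1,0) = 1
Tile 13: (0,1)->(3,0) = 4
Tile 8: (0,2)->(1,3) = 2
Tile 9: (0,3)->(2,0) = 5
Tile 7: (1,0)->(1,2) = 2
Tile 4: (1,1)->(0,3) = 3
Tile 12: (1,2)->(2,3) = 2
Tile 1: (1,3)->(0,0) = 4
Tile 6: (2,0)->(1,1) = 2
Tile 2: (2,1)->(0,1) = 2
Tile 15: (2,2)->(3,2) = 1
Tile 11: (2,3)->(2,2) = 1
Tile 10: (3,0)->(2,1) = 2
Tile 14: (3,2)->(3,1) = 1
Tile 3: (3,3)->(0,2) = 4
Sum: 1 + 4 + 2 + 5 + 2 + 3 + 2 + 4 + 2 + 2 + 1 + 1 + 2 + 1 + 4 = 36

Answer: 36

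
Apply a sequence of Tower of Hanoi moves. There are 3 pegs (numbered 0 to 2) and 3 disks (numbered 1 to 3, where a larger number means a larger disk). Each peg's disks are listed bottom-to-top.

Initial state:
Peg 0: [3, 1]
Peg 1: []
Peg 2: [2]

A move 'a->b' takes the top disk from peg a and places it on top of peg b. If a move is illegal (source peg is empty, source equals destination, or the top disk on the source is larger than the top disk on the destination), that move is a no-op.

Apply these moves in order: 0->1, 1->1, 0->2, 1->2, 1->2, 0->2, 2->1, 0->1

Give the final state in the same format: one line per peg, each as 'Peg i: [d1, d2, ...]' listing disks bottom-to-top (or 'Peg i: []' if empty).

After move 1 (0->1):
Peg 0: [3]
Peg 1: [1]
Peg 2: [2]

After move 2 (1->1):
Peg 0: [3]
Peg 1: [1]
Peg 2: [2]

After move 3 (0->2):
Peg 0: [3]
Peg 1: [1]
Peg 2: [2]

After move 4 (1->2):
Peg 0: [3]
Peg 1: []
Peg 2: [2, 1]

After move 5 (1->2):
Peg 0: [3]
Peg 1: []
Peg 2: [2, 1]

After move 6 (0->2):
Peg 0: [3]
Peg 1: []
Peg 2: [2, 1]

After move 7 (2->1):
Peg 0: [3]
Peg 1: [1]
Peg 2: [2]

After move 8 (0->1):
Peg 0: [3]
Peg 1: [1]
Peg 2: [2]

Answer: Peg 0: [3]
Peg 1: [1]
Peg 2: [2]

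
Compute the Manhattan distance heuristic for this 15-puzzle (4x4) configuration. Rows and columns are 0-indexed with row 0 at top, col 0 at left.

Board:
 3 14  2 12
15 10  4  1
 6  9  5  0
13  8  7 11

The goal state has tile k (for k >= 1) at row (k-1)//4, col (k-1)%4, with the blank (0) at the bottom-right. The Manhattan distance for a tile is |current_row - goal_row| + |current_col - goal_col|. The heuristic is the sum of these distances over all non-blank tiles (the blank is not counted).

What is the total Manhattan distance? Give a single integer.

Answer: 33

Derivation:
Tile 3: (0,0)->(0,2) = 2
Tile 14: (0,1)->(3,1) = 3
Tile 2: (0,2)->(0,1) = 1
Tile 12: (0,3)->(2,3) = 2
Tile 15: (1,0)->(3,2) = 4
Tile 10: (1,1)->(2,1) = 1
Tile 4: (1,2)->(0,3) = 2
Tile 1: (1,3)->(0,0) = 4
Tile 6: (2,0)->(1,1) = 2
Tile 9: (2,1)->(2,0) = 1
Tile 5: (2,2)->(1,0) = 3
Tile 13: (3,0)->(3,0) = 0
Tile 8: (3,1)->(1,3) = 4
Tile 7: (3,2)->(1,2) = 2
Tile 11: (3,3)->(2,2) = 2
Sum: 2 + 3 + 1 + 2 + 4 + 1 + 2 + 4 + 2 + 1 + 3 + 0 + 4 + 2 + 2 = 33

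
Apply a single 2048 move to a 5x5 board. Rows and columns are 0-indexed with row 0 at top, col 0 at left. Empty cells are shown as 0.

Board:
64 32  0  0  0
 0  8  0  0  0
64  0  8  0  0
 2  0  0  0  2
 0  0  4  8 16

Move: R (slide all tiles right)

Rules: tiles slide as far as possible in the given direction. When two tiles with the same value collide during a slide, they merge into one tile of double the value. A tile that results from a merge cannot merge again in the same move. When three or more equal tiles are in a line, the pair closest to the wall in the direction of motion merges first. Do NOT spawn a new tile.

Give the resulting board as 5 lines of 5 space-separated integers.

Slide right:
row 0: [64, 32, 0, 0, 0] -> [0, 0, 0, 64, 32]
row 1: [0, 8, 0, 0, 0] -> [0, 0, 0, 0, 8]
row 2: [64, 0, 8, 0, 0] -> [0, 0, 0, 64, 8]
row 3: [2, 0, 0, 0, 2] -> [0, 0, 0, 0, 4]
row 4: [0, 0, 4, 8, 16] -> [0, 0, 4, 8, 16]

Answer:  0  0  0 64 32
 0  0  0  0  8
 0  0  0 64  8
 0  0  0  0  4
 0  0  4  8 16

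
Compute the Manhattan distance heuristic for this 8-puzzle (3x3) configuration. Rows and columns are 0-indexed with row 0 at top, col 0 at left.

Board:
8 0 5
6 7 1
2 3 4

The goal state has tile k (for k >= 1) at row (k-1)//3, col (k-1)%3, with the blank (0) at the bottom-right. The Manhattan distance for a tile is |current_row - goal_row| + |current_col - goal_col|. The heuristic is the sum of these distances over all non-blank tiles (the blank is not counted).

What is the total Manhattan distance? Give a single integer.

Answer: 21

Derivation:
Tile 8: at (0,0), goal (2,1), distance |0-2|+|0-1| = 3
Tile 5: at (0,2), goal (1,1), distance |0-1|+|2-1| = 2
Tile 6: at (1,0), goal (1,2), distance |1-1|+|0-2| = 2
Tile 7: at (1,1), goal (2,0), distance |1-2|+|1-0| = 2
Tile 1: at (1,2), goal (0,0), distance |1-0|+|2-0| = 3
Tile 2: at (2,0), goal (0,1), distance |2-0|+|0-1| = 3
Tile 3: at (2,1), goal (0,2), distance |2-0|+|1-2| = 3
Tile 4: at (2,2), goal (1,0), distance |2-1|+|2-0| = 3
Sum: 3 + 2 + 2 + 2 + 3 + 3 + 3 + 3 = 21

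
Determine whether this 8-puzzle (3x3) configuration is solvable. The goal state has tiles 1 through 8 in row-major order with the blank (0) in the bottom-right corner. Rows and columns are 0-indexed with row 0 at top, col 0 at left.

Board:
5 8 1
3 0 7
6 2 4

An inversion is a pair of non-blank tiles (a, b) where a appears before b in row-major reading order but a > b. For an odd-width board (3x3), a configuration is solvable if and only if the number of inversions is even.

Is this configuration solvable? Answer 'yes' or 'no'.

Answer: yes

Derivation:
Inversions (pairs i<j in row-major order where tile[i] > tile[j] > 0): 16
16 is even, so the puzzle is solvable.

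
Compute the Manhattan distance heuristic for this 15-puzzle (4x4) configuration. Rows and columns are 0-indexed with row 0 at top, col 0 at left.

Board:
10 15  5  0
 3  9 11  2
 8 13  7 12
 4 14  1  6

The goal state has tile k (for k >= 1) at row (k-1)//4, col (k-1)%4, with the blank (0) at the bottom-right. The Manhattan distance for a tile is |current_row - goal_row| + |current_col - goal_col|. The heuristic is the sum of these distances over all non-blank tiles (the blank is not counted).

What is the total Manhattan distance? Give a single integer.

Tile 10: (0,0)->(2,1) = 3
Tile 15: (0,1)->(3,2) = 4
Tile 5: (0,2)->(1,0) = 3
Tile 3: (1,0)->(0,2) = 3
Tile 9: (1,1)->(2,0) = 2
Tile 11: (1,2)->(2,2) = 1
Tile 2: (1,3)->(0,1) = 3
Tile 8: (2,0)->(1,3) = 4
Tile 13: (2,1)->(3,0) = 2
Tile 7: (2,2)->(1,2) = 1
Tile 12: (2,3)->(2,3) = 0
Tile 4: (3,0)->(0,3) = 6
Tile 14: (3,1)->(3,1) = 0
Tile 1: (3,2)->(0,0) = 5
Tile 6: (3,3)->(1,1) = 4
Sum: 3 + 4 + 3 + 3 + 2 + 1 + 3 + 4 + 2 + 1 + 0 + 6 + 0 + 5 + 4 = 41

Answer: 41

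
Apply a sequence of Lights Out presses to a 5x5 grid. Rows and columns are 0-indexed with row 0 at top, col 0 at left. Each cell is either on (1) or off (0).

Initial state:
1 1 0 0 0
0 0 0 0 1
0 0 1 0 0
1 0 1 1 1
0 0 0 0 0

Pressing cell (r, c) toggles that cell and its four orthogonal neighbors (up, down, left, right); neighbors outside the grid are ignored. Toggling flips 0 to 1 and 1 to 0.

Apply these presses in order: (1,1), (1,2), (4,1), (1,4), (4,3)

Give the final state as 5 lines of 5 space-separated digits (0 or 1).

After press 1 at (1,1):
1 0 0 0 0
1 1 1 0 1
0 1 1 0 0
1 0 1 1 1
0 0 0 0 0

After press 2 at (1,2):
1 0 1 0 0
1 0 0 1 1
0 1 0 0 0
1 0 1 1 1
0 0 0 0 0

After press 3 at (4,1):
1 0 1 0 0
1 0 0 1 1
0 1 0 0 0
1 1 1 1 1
1 1 1 0 0

After press 4 at (1,4):
1 0 1 0 1
1 0 0 0 0
0 1 0 0 1
1 1 1 1 1
1 1 1 0 0

After press 5 at (4,3):
1 0 1 0 1
1 0 0 0 0
0 1 0 0 1
1 1 1 0 1
1 1 0 1 1

Answer: 1 0 1 0 1
1 0 0 0 0
0 1 0 0 1
1 1 1 0 1
1 1 0 1 1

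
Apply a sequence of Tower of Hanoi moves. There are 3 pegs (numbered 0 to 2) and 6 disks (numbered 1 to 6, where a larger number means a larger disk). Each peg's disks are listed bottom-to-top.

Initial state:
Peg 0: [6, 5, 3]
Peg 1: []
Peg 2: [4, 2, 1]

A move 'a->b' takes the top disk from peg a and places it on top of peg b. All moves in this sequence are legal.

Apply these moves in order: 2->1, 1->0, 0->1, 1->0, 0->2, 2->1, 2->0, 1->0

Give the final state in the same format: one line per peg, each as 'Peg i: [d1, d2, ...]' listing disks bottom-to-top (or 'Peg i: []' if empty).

Answer: Peg 0: [6, 5, 3, 2, 1]
Peg 1: []
Peg 2: [4]

Derivation:
After move 1 (2->1):
Peg 0: [6, 5, 3]
Peg 1: [1]
Peg 2: [4, 2]

After move 2 (1->0):
Peg 0: [6, 5, 3, 1]
Peg 1: []
Peg 2: [4, 2]

After move 3 (0->1):
Peg 0: [6, 5, 3]
Peg 1: [1]
Peg 2: [4, 2]

After move 4 (1->0):
Peg 0: [6, 5, 3, 1]
Peg 1: []
Peg 2: [4, 2]

After move 5 (0->2):
Peg 0: [6, 5, 3]
Peg 1: []
Peg 2: [4, 2, 1]

After move 6 (2->1):
Peg 0: [6, 5, 3]
Peg 1: [1]
Peg 2: [4, 2]

After move 7 (2->0):
Peg 0: [6, 5, 3, 2]
Peg 1: [1]
Peg 2: [4]

After move 8 (1->0):
Peg 0: [6, 5, 3, 2, 1]
Peg 1: []
Peg 2: [4]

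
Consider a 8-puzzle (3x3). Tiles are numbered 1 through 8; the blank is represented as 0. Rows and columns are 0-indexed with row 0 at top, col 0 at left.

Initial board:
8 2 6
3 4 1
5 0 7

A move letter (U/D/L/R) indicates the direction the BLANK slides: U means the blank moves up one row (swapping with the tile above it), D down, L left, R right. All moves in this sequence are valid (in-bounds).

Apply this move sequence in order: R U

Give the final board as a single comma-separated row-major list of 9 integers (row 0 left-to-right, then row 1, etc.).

Answer: 8, 2, 6, 3, 4, 0, 5, 7, 1

Derivation:
After move 1 (R):
8 2 6
3 4 1
5 7 0

After move 2 (U):
8 2 6
3 4 0
5 7 1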